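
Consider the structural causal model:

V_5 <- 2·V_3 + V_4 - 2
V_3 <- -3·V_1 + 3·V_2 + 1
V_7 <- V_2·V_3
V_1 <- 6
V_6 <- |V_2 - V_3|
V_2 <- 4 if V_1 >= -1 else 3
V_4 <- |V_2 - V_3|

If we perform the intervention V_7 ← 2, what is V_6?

9

Intervening sets V_7 = 2 and removes its equation (V_7 <- V_2·V_3).
Since V_6 is not a descendant of the intervened variable, it is unaffected.
V_2 = 4 if V_1 >= -1 else 3  [with V_1=6]  = 4
V_3 = -3·V_1 + 3·V_2 + 1  [with V_1=6, V_2=4]  = -5
V_6 = |V_2 - V_3|  [with V_2=4, V_3=-5]  = 9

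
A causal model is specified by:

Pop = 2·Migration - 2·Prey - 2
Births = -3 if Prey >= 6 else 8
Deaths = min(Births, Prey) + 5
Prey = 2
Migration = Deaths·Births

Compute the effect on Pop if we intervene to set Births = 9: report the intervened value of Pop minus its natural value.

do(Births=9) replaces the equation Births = -3 if Prey >= 6 else 8 with the constant Births = 9.
Deaths = min(Births, Prey) + 5  [with Births=9, Prey=2]  = 7
Migration = Deaths·Births  [with Deaths=7, Births=9]  = 63
Pop = 2·Migration - 2·Prey - 2  [with Migration=63, Prey=2]  = 120
Without intervention: Births = -3 if Prey >= 6 else 8  [with Prey=2]  = 8; Deaths = min(Births, Prey) + 5  [with Births=8, Prey=2]  = 7; Migration = Deaths·Births  [with Deaths=7, Births=8]  = 56; Pop = 2·Migration - 2·Prey - 2  [with Migration=56, Prey=2]  = 106.
Change = 120 − 106 = 14.

14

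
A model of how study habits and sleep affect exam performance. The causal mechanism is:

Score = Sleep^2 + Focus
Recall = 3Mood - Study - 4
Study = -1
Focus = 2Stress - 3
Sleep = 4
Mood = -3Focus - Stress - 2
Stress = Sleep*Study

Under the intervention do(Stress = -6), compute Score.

1

do(Stress=-6) replaces the equation Stress = Sleep*Study with the constant Stress = -6.
Focus = 2Stress - 3  [with Stress=-6]  = -15
Score = Sleep^2 + Focus  [with Sleep=4, Focus=-15]  = 1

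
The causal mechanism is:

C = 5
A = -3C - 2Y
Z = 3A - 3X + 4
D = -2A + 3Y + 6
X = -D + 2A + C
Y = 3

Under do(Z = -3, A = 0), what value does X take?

Under do(Z = -3, A = 0), each intervened variable's structural equation is replaced by its fixed value.
D = -2A + 3Y + 6  [with A=0, Y=3]  = 15
X = -D + 2A + C  [with D=15, A=0, C=5]  = -10

-10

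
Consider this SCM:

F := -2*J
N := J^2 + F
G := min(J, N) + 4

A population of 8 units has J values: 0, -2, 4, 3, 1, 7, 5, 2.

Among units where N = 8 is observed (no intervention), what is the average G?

Conditioning on N=8 selects the 2 unit(s) with J ∈ {-2, 4}. Their G values: 2, 8. Mean = 5.

5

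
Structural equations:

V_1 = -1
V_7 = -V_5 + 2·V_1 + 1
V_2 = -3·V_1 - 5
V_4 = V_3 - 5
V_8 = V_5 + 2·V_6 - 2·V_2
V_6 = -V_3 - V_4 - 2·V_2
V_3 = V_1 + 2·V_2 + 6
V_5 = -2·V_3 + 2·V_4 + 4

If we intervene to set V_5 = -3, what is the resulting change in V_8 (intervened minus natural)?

do(V_5=-3) replaces the equation V_5 = -2·V_3 + 2·V_4 + 4 with the constant V_5 = -3.
V_2 = -3·V_1 - 5  [with V_1=-1]  = -2
V_3 = V_1 + 2·V_2 + 6  [with V_1=-1, V_2=-2]  = 1
V_4 = V_3 - 5  [with V_3=1]  = -4
V_6 = -V_3 - V_4 - 2·V_2  [with V_3=1, V_4=-4, V_2=-2]  = 7
V_8 = V_5 + 2·V_6 - 2·V_2  [with V_5=-3, V_6=7, V_2=-2]  = 15
Without intervention: V_2 = -3·V_1 - 5  [with V_1=-1]  = -2; V_3 = V_1 + 2·V_2 + 6  [with V_1=-1, V_2=-2]  = 1; V_4 = V_3 - 5  [with V_3=1]  = -4; V_5 = -2·V_3 + 2·V_4 + 4  [with V_3=1, V_4=-4]  = -6; V_6 = -V_3 - V_4 - 2·V_2  [with V_3=1, V_4=-4, V_2=-2]  = 7; V_8 = V_5 + 2·V_6 - 2·V_2  [with V_5=-6, V_6=7, V_2=-2]  = 12.
Change = 15 − 12 = 3.

3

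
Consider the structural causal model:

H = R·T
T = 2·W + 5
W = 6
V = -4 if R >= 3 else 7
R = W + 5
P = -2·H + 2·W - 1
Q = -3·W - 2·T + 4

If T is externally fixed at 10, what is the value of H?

110

The intervention breaks the incoming arrows to T: T = 2·W + 5 no longer applies, and T = 10.
R = W + 5  [with W=6]  = 11
H = R·T  [with R=11, T=10]  = 110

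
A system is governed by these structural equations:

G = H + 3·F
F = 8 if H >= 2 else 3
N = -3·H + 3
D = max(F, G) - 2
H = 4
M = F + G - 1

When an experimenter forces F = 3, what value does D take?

11

The intervention breaks the incoming arrows to F: F = 8 if H >= 2 else 3 no longer applies, and F = 3.
G = H + 3·F  [with H=4, F=3]  = 13
D = max(F, G) - 2  [with F=3, G=13]  = 11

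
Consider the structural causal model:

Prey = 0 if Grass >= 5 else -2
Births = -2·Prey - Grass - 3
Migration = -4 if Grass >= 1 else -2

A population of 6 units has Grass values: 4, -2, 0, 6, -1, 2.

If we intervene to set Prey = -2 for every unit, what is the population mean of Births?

do(Prey=-2) breaks Prey's dependence on Grass. With Prey=-2 fixed, Births across the units is -3, 3, 1, -5, 2, -1, mean -0.5.

-0.5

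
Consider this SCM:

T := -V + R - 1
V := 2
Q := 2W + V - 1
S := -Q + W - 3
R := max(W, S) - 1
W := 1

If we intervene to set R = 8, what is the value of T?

The intervention breaks the incoming arrows to R: R := max(W, S) - 1 no longer applies, and R = 8.
T = -V + R - 1  [with V=2, R=8]  = 5

5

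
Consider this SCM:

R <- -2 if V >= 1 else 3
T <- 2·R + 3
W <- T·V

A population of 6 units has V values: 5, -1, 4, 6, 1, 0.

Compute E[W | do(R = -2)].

Under do(R=-2), R's equation is replaced by R=-2 for every unit. Per-unit W: -5, 1, -4, -6, -1, 0. Mean = -2.5.

-2.5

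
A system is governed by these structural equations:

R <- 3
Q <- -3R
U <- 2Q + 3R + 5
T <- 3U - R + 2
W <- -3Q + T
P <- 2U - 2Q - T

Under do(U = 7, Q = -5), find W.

35

Setting U = 7, Q = -5 by intervention discards those variables' equations.
T = 3U - R + 2  [with U=7, R=3]  = 20
W = -3Q + T  [with Q=-5, T=20]  = 35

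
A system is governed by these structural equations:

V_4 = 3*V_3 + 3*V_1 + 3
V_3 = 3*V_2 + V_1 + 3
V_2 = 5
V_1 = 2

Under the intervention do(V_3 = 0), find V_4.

The intervention breaks the incoming arrows to V_3: V_3 = 3*V_2 + V_1 + 3 no longer applies, and V_3 = 0.
V_4 = 3*V_3 + 3*V_1 + 3  [with V_3=0, V_1=2]  = 9

9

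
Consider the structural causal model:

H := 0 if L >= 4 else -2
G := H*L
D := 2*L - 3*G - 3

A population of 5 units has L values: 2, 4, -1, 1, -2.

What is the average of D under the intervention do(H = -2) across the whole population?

do(H=-2) breaks H's dependence on L. With H=-2 fixed, D across the units is 13, 29, -11, 5, -19, mean 3.4.

3.4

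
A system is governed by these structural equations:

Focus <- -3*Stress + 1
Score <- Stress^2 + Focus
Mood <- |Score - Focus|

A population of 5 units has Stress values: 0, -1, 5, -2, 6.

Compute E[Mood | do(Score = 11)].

The intervention sets Score=11 in all 5 units regardless of Stress. Recomputing Mood per unit gives 10, 7, 25, 4, 28; average 14.8.

14.8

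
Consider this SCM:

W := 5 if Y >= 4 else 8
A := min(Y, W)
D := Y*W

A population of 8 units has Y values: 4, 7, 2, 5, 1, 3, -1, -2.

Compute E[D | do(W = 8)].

The intervention sets W=8 in all 8 units regardless of Y. Recomputing D per unit gives 32, 56, 16, 40, 8, 24, -8, -16; average 19.

19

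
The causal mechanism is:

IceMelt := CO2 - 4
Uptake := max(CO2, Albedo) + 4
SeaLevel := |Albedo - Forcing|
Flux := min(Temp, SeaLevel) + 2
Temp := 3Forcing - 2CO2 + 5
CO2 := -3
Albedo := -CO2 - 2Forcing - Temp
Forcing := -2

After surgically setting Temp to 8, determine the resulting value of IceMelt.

The intervention breaks the incoming arrows to Temp: Temp := 3Forcing - 2CO2 + 5 no longer applies, and Temp = 8.
IceMelt is not downstream of the intervention, so its value is determined by the original equations.
IceMelt = CO2 - 4  [with CO2=-3]  = -7

-7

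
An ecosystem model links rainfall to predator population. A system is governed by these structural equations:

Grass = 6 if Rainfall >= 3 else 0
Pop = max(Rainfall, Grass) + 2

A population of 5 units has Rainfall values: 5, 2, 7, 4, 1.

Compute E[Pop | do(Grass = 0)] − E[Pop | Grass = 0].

2.3

The intervention sets Grass=0 in all 5 units regardless of Rainfall. Recomputing Pop per unit gives 7, 4, 9, 6, 3; average 5.8.
Observing Grass=0 restricts to units where Grass's equation naturally yields 0: Rainfall ∈ {2, 1}. In that subpopulation Pop = 4, 3, mean 3.5.
Difference = 5.8 − 3.5 = 2.3.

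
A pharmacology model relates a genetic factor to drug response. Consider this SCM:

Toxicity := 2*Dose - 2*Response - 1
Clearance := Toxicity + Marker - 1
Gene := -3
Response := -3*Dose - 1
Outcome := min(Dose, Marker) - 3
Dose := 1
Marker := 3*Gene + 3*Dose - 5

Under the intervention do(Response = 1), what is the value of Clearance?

Under do(Response=1), the mechanism Response := -3*Dose - 1 is discarded; Response is fixed at 1.
Marker = 3*Gene + 3*Dose - 5  [with Gene=-3, Dose=1]  = -11
Toxicity = 2*Dose - 2*Response - 1  [with Dose=1, Response=1]  = -1
Clearance = Toxicity + Marker - 1  [with Toxicity=-1, Marker=-11]  = -13

-13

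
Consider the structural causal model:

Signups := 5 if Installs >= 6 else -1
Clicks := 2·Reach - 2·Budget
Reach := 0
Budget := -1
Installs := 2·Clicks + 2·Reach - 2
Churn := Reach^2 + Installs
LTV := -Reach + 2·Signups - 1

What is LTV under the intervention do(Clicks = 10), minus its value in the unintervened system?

12

The intervention breaks the incoming arrows to Clicks: Clicks := 2·Reach - 2·Budget no longer applies, and Clicks = 10.
Installs = 2·Clicks + 2·Reach - 2  [with Clicks=10, Reach=0]  = 18
Signups = 5 if Installs >= 6 else -1  [with Installs=18]  = 5
LTV = -Reach + 2·Signups - 1  [with Reach=0, Signups=5]  = 9
Without intervention: Clicks = 2·Reach - 2·Budget  [with Reach=0, Budget=-1]  = 2; Installs = 2·Clicks + 2·Reach - 2  [with Clicks=2, Reach=0]  = 2; Signups = 5 if Installs >= 6 else -1  [with Installs=2]  = -1; LTV = -Reach + 2·Signups - 1  [with Reach=0, Signups=-1]  = -3.
Change = 9 − (-3) = 12.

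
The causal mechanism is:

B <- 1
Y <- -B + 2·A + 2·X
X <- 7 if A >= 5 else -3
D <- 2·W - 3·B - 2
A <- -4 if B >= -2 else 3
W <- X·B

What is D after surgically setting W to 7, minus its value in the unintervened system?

20

Intervening sets W = 7 and removes its equation (W <- X·B).
D = 2·W - 3·B - 2  [with W=7, B=1]  = 9
Without intervention: A = -4 if B >= -2 else 3  [with B=1]  = -4; X = 7 if A >= 5 else -3  [with A=-4]  = -3; W = X·B  [with X=-3, B=1]  = -3; D = 2·W - 3·B - 2  [with W=-3, B=1]  = -11.
Change = 9 − (-11) = 20.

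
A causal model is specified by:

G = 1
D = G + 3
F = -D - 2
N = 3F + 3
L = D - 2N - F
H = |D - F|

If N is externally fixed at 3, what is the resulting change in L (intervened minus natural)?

-36

Intervening sets N = 3 and removes its equation (N = 3F + 3).
D = G + 3  [with G=1]  = 4
F = -D - 2  [with D=4]  = -6
L = D - 2N - F  [with D=4, N=3, F=-6]  = 4
Without intervention: D = G + 3  [with G=1]  = 4; F = -D - 2  [with D=4]  = -6; N = 3F + 3  [with F=-6]  = -15; L = D - 2N - F  [with D=4, N=-15, F=-6]  = 40.
Change = 4 − 40 = -36.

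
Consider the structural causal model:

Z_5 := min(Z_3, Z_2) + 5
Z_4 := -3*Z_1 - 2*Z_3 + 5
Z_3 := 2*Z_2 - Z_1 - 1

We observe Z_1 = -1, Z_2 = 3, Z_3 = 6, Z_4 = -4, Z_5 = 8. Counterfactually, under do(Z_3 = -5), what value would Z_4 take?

18

The intervention breaks the incoming arrows to Z_3: Z_3 := 2*Z_2 - Z_1 - 1 no longer applies, and Z_3 = -5.
Z_4 = -3*Z_1 - 2*Z_3 + 5  [with Z_1=-1, Z_3=-5]  = 18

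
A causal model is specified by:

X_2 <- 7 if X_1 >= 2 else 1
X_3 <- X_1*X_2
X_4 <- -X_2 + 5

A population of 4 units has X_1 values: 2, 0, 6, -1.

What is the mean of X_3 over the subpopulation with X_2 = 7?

E[X_3|X_2=7] averages over only the 2 units with X_2=7 (X_1 = 2, 6): X_3 = 14, 42, mean 28.

28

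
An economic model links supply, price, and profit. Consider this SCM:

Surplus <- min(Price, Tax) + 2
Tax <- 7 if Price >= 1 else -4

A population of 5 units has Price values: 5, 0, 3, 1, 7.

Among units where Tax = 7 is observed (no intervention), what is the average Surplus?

Conditioning on Tax=7 selects the 4 unit(s) with Price ∈ {5, 3, 1, 7}. Their Surplus values: 7, 5, 3, 9. Mean = 6.

6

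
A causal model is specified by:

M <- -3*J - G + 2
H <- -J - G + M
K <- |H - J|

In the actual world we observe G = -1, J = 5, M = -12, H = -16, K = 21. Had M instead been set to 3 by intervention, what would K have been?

6

do(M=3) replaces the equation M <- -3*J - G + 2 with the constant M = 3.
H = -J - G + M  [with J=5, G=-1, M=3]  = -1
K = |H - J|  [with H=-1, J=5]  = 6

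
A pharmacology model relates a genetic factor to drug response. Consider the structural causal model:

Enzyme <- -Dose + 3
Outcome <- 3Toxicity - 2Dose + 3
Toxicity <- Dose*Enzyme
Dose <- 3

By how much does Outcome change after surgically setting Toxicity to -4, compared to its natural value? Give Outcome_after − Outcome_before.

-12

The intervention breaks the incoming arrows to Toxicity: Toxicity <- Dose*Enzyme no longer applies, and Toxicity = -4.
Outcome = 3Toxicity - 2Dose + 3  [with Toxicity=-4, Dose=3]  = -15
Without intervention: Enzyme = -Dose + 3  [with Dose=3]  = 0; Toxicity = Dose*Enzyme  [with Dose=3, Enzyme=0]  = 0; Outcome = 3Toxicity - 2Dose + 3  [with Toxicity=0, Dose=3]  = -3.
Change = -15 − (-3) = -12.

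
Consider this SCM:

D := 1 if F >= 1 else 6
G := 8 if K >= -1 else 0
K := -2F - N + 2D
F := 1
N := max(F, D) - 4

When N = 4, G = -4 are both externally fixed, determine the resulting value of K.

-4

The joint intervention fixes N = 4, G = -4, removing each variable's own equation.
D = 1 if F >= 1 else 6  [with F=1]  = 1
K = -2F - N + 2D  [with F=1, N=4, D=1]  = -4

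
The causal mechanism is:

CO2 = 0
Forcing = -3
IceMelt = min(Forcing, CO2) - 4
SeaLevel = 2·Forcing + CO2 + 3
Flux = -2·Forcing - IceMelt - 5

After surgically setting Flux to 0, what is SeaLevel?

-3

The intervention breaks the incoming arrows to Flux: Flux = -2·Forcing - IceMelt - 5 no longer applies, and Flux = 0.
Since SeaLevel is not a descendant of the intervened variable, it is unaffected.
SeaLevel = 2·Forcing + CO2 + 3  [with Forcing=-3, CO2=0]  = -3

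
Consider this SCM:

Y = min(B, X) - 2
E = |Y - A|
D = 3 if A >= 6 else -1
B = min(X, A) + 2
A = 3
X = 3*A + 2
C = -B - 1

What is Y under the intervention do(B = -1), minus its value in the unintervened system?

-6

The intervention breaks the incoming arrows to B: B = min(X, A) + 2 no longer applies, and B = -1.
X = 3*A + 2  [with A=3]  = 11
Y = min(B, X) - 2  [with B=-1, X=11]  = -3
Without intervention: X = 3*A + 2  [with A=3]  = 11; B = min(X, A) + 2  [with X=11, A=3]  = 5; Y = min(B, X) - 2  [with B=5, X=11]  = 3.
Change = -3 − 3 = -6.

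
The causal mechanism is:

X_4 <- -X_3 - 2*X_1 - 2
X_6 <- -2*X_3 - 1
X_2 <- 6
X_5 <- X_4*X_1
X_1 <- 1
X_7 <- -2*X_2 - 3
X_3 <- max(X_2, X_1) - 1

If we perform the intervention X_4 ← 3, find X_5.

3

Intervening sets X_4 = 3 and removes its equation (X_4 <- -X_3 - 2*X_1 - 2).
X_5 = X_4*X_1  [with X_4=3, X_1=1]  = 3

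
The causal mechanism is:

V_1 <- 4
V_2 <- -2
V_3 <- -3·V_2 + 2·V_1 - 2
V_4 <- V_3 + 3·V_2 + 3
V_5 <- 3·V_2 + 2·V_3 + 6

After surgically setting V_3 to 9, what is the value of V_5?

18

do(V_3=9) replaces the equation V_3 <- -3·V_2 + 2·V_1 - 2 with the constant V_3 = 9.
V_5 = 3·V_2 + 2·V_3 + 6  [with V_2=-2, V_3=9]  = 18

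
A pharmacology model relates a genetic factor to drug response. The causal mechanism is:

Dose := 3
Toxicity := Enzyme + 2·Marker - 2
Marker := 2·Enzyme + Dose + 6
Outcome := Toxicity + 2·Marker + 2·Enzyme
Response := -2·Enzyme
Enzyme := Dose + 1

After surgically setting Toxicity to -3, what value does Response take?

The intervention breaks the incoming arrows to Toxicity: Toxicity := Enzyme + 2·Marker - 2 no longer applies, and Toxicity = -3.
Since Response is not a descendant of the intervened variable, it is unaffected.
Enzyme = Dose + 1  [with Dose=3]  = 4
Response = -2·Enzyme  [with Enzyme=4]  = -8

-8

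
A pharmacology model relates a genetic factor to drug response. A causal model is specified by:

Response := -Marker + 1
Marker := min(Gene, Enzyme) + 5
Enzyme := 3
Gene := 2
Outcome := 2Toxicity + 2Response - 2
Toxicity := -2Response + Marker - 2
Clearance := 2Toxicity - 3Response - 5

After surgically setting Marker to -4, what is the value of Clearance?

The intervention breaks the incoming arrows to Marker: Marker := min(Gene, Enzyme) + 5 no longer applies, and Marker = -4.
Response = -Marker + 1  [with Marker=-4]  = 5
Toxicity = -2Response + Marker - 2  [with Response=5, Marker=-4]  = -16
Clearance = 2Toxicity - 3Response - 5  [with Toxicity=-16, Response=5]  = -52

-52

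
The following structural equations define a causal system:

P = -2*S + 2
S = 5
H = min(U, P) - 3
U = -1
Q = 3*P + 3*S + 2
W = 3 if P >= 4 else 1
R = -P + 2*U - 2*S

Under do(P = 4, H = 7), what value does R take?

Setting P = 4, H = 7 by intervention discards those variables' equations.
R = -P + 2*U - 2*S  [with P=4, U=-1, S=5]  = -16

-16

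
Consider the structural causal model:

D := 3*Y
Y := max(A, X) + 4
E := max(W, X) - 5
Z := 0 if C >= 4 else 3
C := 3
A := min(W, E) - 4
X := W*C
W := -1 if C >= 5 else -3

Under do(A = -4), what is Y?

0

Intervening sets A = -4 and removes its equation (A := min(W, E) - 4).
W = -1 if C >= 5 else -3  [with C=3]  = -3
X = W*C  [with W=-3, C=3]  = -9
Y = max(A, X) + 4  [with A=-4, X=-9]  = 0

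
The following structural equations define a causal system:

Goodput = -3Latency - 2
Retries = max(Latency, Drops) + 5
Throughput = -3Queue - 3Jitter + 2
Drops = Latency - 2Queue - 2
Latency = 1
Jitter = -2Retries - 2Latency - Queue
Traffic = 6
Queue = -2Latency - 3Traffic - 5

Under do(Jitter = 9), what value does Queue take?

do(Jitter=9) replaces the equation Jitter = -2Retries - 2Latency - Queue with the constant Jitter = 9.
Queue is not downstream of the intervention, so its value is determined by the original equations.
Queue = -2Latency - 3Traffic - 5  [with Latency=1, Traffic=6]  = -25

-25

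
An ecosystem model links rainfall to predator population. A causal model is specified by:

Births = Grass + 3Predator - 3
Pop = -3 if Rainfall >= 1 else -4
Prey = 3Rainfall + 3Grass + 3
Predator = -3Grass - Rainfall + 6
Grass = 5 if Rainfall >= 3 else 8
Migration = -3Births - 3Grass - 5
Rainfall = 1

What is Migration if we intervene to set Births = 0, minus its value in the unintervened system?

-156

The intervention breaks the incoming arrows to Births: Births = Grass + 3Predator - 3 no longer applies, and Births = 0.
Grass = 5 if Rainfall >= 3 else 8  [with Rainfall=1]  = 8
Migration = -3Births - 3Grass - 5  [with Births=0, Grass=8]  = -29
Without intervention: Grass = 5 if Rainfall >= 3 else 8  [with Rainfall=1]  = 8; Predator = -3Grass - Rainfall + 6  [with Grass=8, Rainfall=1]  = -19; Births = Grass + 3Predator - 3  [with Grass=8, Predator=-19]  = -52; Migration = -3Births - 3Grass - 5  [with Births=-52, Grass=8]  = 127.
Change = -29 − 127 = -156.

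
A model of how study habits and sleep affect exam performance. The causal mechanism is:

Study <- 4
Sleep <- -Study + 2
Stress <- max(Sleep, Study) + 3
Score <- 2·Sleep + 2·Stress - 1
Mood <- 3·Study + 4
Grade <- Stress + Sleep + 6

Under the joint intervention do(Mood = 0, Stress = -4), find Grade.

0

The joint intervention fixes Mood = 0, Stress = -4, removing each variable's own equation.
Sleep = -Study + 2  [with Study=4]  = -2
Grade = Stress + Sleep + 6  [with Stress=-4, Sleep=-2]  = 0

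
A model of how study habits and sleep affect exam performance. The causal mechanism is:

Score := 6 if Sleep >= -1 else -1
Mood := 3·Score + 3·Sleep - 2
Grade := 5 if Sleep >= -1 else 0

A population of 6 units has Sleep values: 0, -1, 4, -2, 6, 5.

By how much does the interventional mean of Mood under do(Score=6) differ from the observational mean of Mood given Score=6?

Under do(Score=6), Score's equation is replaced by Score=6 for every unit. Per-unit Mood: 16, 13, 28, 10, 34, 31. Mean = 22.
E[Mood|Score=6] averages over only the 5 units with Score=6 (Sleep = 0, -1, 4, 6, 5): Mood = 16, 13, 28, 34, 31, mean 24.4.
Difference = 22 − 24.4 = -2.4.

-2.4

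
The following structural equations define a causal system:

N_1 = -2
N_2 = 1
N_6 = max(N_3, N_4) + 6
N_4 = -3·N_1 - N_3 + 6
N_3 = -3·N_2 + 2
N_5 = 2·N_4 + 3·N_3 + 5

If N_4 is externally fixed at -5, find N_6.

Under do(N_4=-5), the mechanism N_4 = -3·N_1 - N_3 + 6 is discarded; N_4 is fixed at -5.
N_3 = -3·N_2 + 2  [with N_2=1]  = -1
N_6 = max(N_3, N_4) + 6  [with N_3=-1, N_4=-5]  = 5

5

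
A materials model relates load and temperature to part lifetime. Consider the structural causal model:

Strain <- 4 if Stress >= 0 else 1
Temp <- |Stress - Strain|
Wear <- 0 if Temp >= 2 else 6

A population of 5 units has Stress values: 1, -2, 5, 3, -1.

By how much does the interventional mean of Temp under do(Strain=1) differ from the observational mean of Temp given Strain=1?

do(Strain=1) breaks Strain's dependence on Stress. With Strain=1 fixed, Temp across the units is 0, 3, 4, 2, 2, mean 2.2.
Conditioning on Strain=1 selects the 2 unit(s) with Stress ∈ {-2, -1}. Their Temp values: 3, 2. Mean = 2.5.
Difference = 2.2 − 2.5 = -0.3.

-0.3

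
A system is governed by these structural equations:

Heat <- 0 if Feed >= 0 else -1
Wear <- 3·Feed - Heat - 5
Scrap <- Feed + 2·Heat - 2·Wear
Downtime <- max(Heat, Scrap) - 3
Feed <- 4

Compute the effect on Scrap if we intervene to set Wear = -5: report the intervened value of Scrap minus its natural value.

The intervention breaks the incoming arrows to Wear: Wear <- 3·Feed - Heat - 5 no longer applies, and Wear = -5.
Heat = 0 if Feed >= 0 else -1  [with Feed=4]  = 0
Scrap = Feed + 2·Heat - 2·Wear  [with Feed=4, Heat=0, Wear=-5]  = 14
Without intervention: Heat = 0 if Feed >= 0 else -1  [with Feed=4]  = 0; Wear = 3·Feed - Heat - 5  [with Feed=4, Heat=0]  = 7; Scrap = Feed + 2·Heat - 2·Wear  [with Feed=4, Heat=0, Wear=7]  = -10.
Change = 14 − (-10) = 24.

24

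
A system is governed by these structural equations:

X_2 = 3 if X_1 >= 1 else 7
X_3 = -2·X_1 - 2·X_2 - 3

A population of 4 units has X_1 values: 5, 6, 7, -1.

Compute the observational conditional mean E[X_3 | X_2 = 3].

Conditioning on X_2=3 selects the 3 unit(s) with X_1 ∈ {5, 6, 7}. Their X_3 values: -19, -21, -23. Mean = -21.

-21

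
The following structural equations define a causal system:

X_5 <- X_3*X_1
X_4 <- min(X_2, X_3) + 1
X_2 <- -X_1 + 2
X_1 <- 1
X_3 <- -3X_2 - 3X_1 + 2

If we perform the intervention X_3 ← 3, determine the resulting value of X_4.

2

The intervention breaks the incoming arrows to X_3: X_3 <- -3X_2 - 3X_1 + 2 no longer applies, and X_3 = 3.
X_2 = -X_1 + 2  [with X_1=1]  = 1
X_4 = min(X_2, X_3) + 1  [with X_2=1, X_3=3]  = 2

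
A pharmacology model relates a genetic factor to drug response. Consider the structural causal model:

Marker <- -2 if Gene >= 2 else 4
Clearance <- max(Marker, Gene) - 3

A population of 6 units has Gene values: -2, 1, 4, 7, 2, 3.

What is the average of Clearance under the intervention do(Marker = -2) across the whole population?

do(Marker=-2) breaks Marker's dependence on Gene. With Marker=-2 fixed, Clearance across the units is -5, -2, 1, 4, -1, 0, mean -0.5.

-0.5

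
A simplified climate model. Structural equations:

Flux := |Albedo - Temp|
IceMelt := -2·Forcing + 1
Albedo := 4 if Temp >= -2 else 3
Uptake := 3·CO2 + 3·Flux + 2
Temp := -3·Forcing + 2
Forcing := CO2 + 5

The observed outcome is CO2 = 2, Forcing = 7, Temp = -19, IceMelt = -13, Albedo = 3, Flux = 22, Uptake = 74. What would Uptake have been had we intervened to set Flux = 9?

Intervening sets Flux = 9 and removes its equation (Flux := |Albedo - Temp|).
Uptake = 3·CO2 + 3·Flux + 2  [with CO2=2, Flux=9]  = 35

35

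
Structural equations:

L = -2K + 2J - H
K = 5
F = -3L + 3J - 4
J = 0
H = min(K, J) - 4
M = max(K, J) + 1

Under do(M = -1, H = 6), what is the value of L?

-16

Under do(M = -1, H = 6), each intervened variable's structural equation is replaced by its fixed value.
L = -2K + 2J - H  [with K=5, J=0, H=6]  = -16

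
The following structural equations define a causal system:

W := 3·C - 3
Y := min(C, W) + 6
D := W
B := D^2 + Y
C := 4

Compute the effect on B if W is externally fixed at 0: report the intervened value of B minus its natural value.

do(W=0) replaces the equation W := 3·C - 3 with the constant W = 0.
Y = min(C, W) + 6  [with C=4, W=0]  = 6
D = W  [with W=0]  = 0
B = D^2 + Y  [with D=0, Y=6]  = 6
Without intervention: W = 3·C - 3  [with C=4]  = 9; Y = min(C, W) + 6  [with C=4, W=9]  = 10; D = W  [with W=9]  = 9; B = D^2 + Y  [with D=9, Y=10]  = 91.
Change = 6 − 91 = -85.

-85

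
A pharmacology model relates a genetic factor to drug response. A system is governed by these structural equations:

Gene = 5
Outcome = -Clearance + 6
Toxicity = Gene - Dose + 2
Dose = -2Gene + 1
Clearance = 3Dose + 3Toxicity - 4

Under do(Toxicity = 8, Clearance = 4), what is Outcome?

2

Setting Toxicity = 8, Clearance = 4 by intervention discards those variables' equations.
Outcome = -Clearance + 6  [with Clearance=4]  = 2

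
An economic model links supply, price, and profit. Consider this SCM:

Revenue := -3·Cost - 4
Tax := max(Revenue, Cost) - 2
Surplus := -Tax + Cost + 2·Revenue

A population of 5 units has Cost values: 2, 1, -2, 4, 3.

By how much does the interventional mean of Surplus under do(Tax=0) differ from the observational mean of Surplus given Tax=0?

The intervention sets Tax=0 in all 5 units regardless of Cost. Recomputing Surplus per unit gives -18, -13, 2, -28, -23; average -16.
Conditioning on Tax=0 selects the 2 unit(s) with Cost ∈ {2, -2}. Their Surplus values: -18, 2. Mean = -8.
Difference = -16 − (-8) = -8.

-8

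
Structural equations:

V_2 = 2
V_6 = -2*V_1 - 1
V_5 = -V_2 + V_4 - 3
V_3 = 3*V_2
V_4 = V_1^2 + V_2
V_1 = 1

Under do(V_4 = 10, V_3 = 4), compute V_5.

The joint intervention fixes V_4 = 10, V_3 = 4, removing each variable's own equation.
V_5 = -V_2 + V_4 - 3  [with V_2=2, V_4=10]  = 5

5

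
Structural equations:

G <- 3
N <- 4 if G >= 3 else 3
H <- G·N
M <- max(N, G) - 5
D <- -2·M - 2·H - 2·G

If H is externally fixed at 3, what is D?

-10

do(H=3) replaces the equation H <- G·N with the constant H = 3.
N = 4 if G >= 3 else 3  [with G=3]  = 4
M = max(N, G) - 5  [with N=4, G=3]  = -1
D = -2·M - 2·H - 2·G  [with M=-1, H=3, G=3]  = -10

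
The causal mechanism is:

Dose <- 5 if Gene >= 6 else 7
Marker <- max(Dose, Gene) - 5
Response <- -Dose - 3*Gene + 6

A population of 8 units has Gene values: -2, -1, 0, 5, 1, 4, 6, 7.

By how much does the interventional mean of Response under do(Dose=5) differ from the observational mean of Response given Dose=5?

do(Dose=5) breaks Dose's dependence on Gene. With Dose=5 fixed, Response across the units is 7, 4, 1, -14, -2, -11, -17, -20, mean -6.5.
Conditioning on Dose=5 selects the 2 unit(s) with Gene ∈ {6, 7}. Their Response values: -17, -20. Mean = -18.5.
Difference = -6.5 − (-18.5) = 12.

12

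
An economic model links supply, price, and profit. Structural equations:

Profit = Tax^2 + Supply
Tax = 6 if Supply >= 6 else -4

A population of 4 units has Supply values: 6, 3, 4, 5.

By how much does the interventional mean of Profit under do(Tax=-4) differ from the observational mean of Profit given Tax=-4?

0.5

Under do(Tax=-4), Tax's equation is replaced by Tax=-4 for every unit. Per-unit Profit: 22, 19, 20, 21. Mean = 20.5.
Conditioning on Tax=-4 selects the 3 unit(s) with Supply ∈ {3, 4, 5}. Their Profit values: 19, 20, 21. Mean = 20.
Difference = 20.5 − 20 = 0.5.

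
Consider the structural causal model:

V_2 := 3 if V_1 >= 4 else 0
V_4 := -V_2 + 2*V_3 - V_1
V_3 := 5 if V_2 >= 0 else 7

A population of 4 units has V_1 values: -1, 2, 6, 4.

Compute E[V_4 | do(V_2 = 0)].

Every unit gets V_2=0 under the intervention. V_4 values become 11, 8, 4, 6; E[V_4|do(V_2=0)] = 7.25.

7.25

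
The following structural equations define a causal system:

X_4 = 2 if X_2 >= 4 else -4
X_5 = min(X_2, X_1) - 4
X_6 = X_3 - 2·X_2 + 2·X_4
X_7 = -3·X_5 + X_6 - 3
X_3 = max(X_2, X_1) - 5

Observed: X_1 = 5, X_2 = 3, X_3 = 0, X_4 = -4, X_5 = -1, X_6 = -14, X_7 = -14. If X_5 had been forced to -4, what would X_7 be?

Under do(X_5=-4), the mechanism X_5 = min(X_2, X_1) - 4 is discarded; X_5 is fixed at -4.
X_3 = max(X_2, X_1) - 5  [with X_2=3, X_1=5]  = 0
X_4 = 2 if X_2 >= 4 else -4  [with X_2=3]  = -4
X_6 = X_3 - 2·X_2 + 2·X_4  [with X_3=0, X_2=3, X_4=-4]  = -14
X_7 = -3·X_5 + X_6 - 3  [with X_5=-4, X_6=-14]  = -5

-5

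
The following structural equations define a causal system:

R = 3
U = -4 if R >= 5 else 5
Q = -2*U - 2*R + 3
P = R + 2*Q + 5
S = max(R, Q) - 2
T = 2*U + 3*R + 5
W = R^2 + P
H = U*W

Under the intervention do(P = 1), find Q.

Under do(P=1), the mechanism P = R + 2*Q + 5 is discarded; P is fixed at 1.
Since Q is not a descendant of the intervened variable, it is unaffected.
U = -4 if R >= 5 else 5  [with R=3]  = 5
Q = -2*U - 2*R + 3  [with U=5, R=3]  = -13

-13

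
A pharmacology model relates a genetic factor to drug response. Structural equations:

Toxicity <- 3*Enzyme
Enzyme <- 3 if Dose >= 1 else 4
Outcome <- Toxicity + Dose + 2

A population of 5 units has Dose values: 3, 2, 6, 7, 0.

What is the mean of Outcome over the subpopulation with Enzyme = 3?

Observing Enzyme=3 restricts to units where Enzyme's equation naturally yields 3: Dose ∈ {3, 2, 6, 7}. In that subpopulation Outcome = 14, 13, 17, 18, mean 15.5.

15.5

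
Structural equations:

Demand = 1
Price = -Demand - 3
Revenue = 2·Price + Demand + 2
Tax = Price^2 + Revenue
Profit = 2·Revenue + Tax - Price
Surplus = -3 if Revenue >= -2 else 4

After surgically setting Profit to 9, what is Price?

-4

Under do(Profit=9), the mechanism Profit = 2·Revenue + Tax - Price is discarded; Profit is fixed at 9.
No directed path runs from Profit to Price, so Price keeps its natural value.
Price = -Demand - 3  [with Demand=1]  = -4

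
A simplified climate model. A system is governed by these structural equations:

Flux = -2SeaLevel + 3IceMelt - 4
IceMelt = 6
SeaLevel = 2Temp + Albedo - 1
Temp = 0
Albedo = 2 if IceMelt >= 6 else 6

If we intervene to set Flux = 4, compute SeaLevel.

1

The intervention breaks the incoming arrows to Flux: Flux = -2SeaLevel + 3IceMelt - 4 no longer applies, and Flux = 4.
Since SeaLevel is not a descendant of the intervened variable, it is unaffected.
Albedo = 2 if IceMelt >= 6 else 6  [with IceMelt=6]  = 2
SeaLevel = 2Temp + Albedo - 1  [with Temp=0, Albedo=2]  = 1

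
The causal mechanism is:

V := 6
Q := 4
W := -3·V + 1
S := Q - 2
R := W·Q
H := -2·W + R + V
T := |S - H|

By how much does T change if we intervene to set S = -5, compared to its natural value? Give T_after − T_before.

Under do(S=-5), the mechanism S := Q - 2 is discarded; S is fixed at -5.
W = -3·V + 1  [with V=6]  = -17
R = W·Q  [with W=-17, Q=4]  = -68
H = -2·W + R + V  [with W=-17, R=-68, V=6]  = -28
T = |S - H|  [with S=-5, H=-28]  = 23
Without intervention: W = -3·V + 1  [with V=6]  = -17; R = W·Q  [with W=-17, Q=4]  = -68; S = Q - 2  [with Q=4]  = 2; H = -2·W + R + V  [with W=-17, R=-68, V=6]  = -28; T = |S - H|  [with S=2, H=-28]  = 30.
Change = 23 − 30 = -7.

-7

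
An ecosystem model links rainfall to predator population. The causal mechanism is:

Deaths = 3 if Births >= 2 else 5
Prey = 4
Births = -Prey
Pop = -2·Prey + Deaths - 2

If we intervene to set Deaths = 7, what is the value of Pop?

-3

The intervention breaks the incoming arrows to Deaths: Deaths = 3 if Births >= 2 else 5 no longer applies, and Deaths = 7.
Pop = -2·Prey + Deaths - 2  [with Prey=4, Deaths=7]  = -3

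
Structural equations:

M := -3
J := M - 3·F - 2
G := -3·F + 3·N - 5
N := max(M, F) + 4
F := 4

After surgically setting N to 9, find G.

10

The intervention breaks the incoming arrows to N: N := max(M, F) + 4 no longer applies, and N = 9.
G = -3·F + 3·N - 5  [with F=4, N=9]  = 10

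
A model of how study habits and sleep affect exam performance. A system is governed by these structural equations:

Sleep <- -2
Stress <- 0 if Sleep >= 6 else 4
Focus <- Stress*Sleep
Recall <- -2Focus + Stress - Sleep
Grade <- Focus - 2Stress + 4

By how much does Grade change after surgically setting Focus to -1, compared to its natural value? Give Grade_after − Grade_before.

7

do(Focus=-1) replaces the equation Focus <- Stress*Sleep with the constant Focus = -1.
Stress = 0 if Sleep >= 6 else 4  [with Sleep=-2]  = 4
Grade = Focus - 2Stress + 4  [with Focus=-1, Stress=4]  = -5
Without intervention: Stress = 0 if Sleep >= 6 else 4  [with Sleep=-2]  = 4; Focus = Stress*Sleep  [with Stress=4, Sleep=-2]  = -8; Grade = Focus - 2Stress + 4  [with Focus=-8, Stress=4]  = -12.
Change = -5 − (-12) = 7.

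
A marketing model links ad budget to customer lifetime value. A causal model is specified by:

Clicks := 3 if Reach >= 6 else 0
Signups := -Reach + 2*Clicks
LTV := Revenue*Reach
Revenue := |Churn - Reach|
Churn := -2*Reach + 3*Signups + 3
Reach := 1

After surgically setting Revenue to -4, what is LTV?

The intervention breaks the incoming arrows to Revenue: Revenue := |Churn - Reach| no longer applies, and Revenue = -4.
LTV = Revenue*Reach  [with Revenue=-4, Reach=1]  = -4

-4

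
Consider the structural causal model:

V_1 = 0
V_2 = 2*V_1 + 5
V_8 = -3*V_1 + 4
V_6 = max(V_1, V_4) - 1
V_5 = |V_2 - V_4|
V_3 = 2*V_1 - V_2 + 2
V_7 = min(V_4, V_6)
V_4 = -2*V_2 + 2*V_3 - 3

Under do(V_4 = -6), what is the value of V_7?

-6

The intervention breaks the incoming arrows to V_4: V_4 = -2*V_2 + 2*V_3 - 3 no longer applies, and V_4 = -6.
V_6 = max(V_1, V_4) - 1  [with V_1=0, V_4=-6]  = -1
V_7 = min(V_4, V_6)  [with V_4=-6, V_6=-1]  = -6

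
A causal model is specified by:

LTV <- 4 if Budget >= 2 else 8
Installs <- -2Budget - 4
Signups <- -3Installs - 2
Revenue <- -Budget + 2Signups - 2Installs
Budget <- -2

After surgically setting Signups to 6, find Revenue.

14

The intervention breaks the incoming arrows to Signups: Signups <- -3Installs - 2 no longer applies, and Signups = 6.
Installs = -2Budget - 4  [with Budget=-2]  = 0
Revenue = -Budget + 2Signups - 2Installs  [with Budget=-2, Signups=6, Installs=0]  = 14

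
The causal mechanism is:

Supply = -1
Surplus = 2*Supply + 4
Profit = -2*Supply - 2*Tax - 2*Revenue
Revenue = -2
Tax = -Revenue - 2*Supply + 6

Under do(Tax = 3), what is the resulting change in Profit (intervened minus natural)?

The intervention breaks the incoming arrows to Tax: Tax = -Revenue - 2*Supply + 6 no longer applies, and Tax = 3.
Profit = -2*Supply - 2*Tax - 2*Revenue  [with Supply=-1, Tax=3, Revenue=-2]  = 0
Without intervention: Tax = -Revenue - 2*Supply + 6  [with Revenue=-2, Supply=-1]  = 10; Profit = -2*Supply - 2*Tax - 2*Revenue  [with Supply=-1, Tax=10, Revenue=-2]  = -14.
Change = 0 − (-14) = 14.

14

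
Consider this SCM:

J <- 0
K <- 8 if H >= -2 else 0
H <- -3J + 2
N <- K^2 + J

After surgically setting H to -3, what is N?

0

Under do(H=-3), the mechanism H <- -3J + 2 is discarded; H is fixed at -3.
K = 8 if H >= -2 else 0  [with H=-3]  = 0
N = K^2 + J  [with K=0, J=0]  = 0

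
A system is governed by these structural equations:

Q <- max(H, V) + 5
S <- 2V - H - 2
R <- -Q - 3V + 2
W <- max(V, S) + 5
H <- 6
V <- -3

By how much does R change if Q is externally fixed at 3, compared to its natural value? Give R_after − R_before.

The intervention breaks the incoming arrows to Q: Q <- max(H, V) + 5 no longer applies, and Q = 3.
R = -Q - 3V + 2  [with Q=3, V=-3]  = 8
Without intervention: Q = max(H, V) + 5  [with H=6, V=-3]  = 11; R = -Q - 3V + 2  [with Q=11, V=-3]  = 0.
Change = 8 − 0 = 8.

8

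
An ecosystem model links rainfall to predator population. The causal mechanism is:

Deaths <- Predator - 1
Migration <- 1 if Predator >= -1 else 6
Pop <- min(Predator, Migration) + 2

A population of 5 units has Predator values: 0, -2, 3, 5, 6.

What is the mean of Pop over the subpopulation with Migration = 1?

2.75

E[Pop|Migration=1] averages over only the 4 units with Migration=1 (Predator = 0, 3, 5, 6): Pop = 2, 3, 3, 3, mean 2.75.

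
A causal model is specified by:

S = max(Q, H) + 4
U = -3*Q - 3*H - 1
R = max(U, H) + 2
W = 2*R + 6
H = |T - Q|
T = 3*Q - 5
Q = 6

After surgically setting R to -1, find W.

Under do(R=-1), the mechanism R = max(U, H) + 2 is discarded; R is fixed at -1.
W = 2*R + 6  [with R=-1]  = 4

4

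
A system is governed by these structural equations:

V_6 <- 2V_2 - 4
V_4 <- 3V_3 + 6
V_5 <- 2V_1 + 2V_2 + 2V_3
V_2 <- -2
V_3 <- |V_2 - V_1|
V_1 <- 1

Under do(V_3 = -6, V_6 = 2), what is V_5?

-14

The joint intervention fixes V_3 = -6, V_6 = 2, removing each variable's own equation.
V_5 = 2V_1 + 2V_2 + 2V_3  [with V_1=1, V_2=-2, V_3=-6]  = -14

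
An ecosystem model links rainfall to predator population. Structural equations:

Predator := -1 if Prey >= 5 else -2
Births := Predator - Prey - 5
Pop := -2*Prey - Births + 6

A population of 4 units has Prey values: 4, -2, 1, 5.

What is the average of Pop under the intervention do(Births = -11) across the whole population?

do(Births=-11) breaks Births's dependence on Prey. With Births=-11 fixed, Pop across the units is 9, 21, 15, 7, mean 13.

13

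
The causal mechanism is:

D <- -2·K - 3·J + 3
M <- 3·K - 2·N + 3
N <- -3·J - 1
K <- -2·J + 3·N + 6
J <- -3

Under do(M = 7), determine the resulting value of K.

36

Under do(M=7), the mechanism M <- 3·K - 2·N + 3 is discarded; M is fixed at 7.
Since K is not a descendant of the intervened variable, it is unaffected.
N = -3·J - 1  [with J=-3]  = 8
K = -2·J + 3·N + 6  [with J=-3, N=8]  = 36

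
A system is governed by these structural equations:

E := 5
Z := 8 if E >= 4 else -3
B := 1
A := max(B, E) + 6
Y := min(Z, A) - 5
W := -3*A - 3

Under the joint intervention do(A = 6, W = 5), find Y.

The joint intervention fixes A = 6, W = 5, removing each variable's own equation.
Z = 8 if E >= 4 else -3  [with E=5]  = 8
Y = min(Z, A) - 5  [with Z=8, A=6]  = 1

1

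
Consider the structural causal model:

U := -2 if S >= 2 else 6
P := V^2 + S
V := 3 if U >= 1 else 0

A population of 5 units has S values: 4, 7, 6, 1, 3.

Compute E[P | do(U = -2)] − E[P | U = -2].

do(U=-2) breaks U's dependence on S. With U=-2 fixed, P across the units is 4, 7, 6, 1, 3, mean 4.2.
Observing U=-2 restricts to units where U's equation naturally yields -2: S ∈ {4, 7, 6, 3}. In that subpopulation P = 4, 7, 6, 3, mean 5.
Difference = 4.2 − 5 = -0.8.

-0.8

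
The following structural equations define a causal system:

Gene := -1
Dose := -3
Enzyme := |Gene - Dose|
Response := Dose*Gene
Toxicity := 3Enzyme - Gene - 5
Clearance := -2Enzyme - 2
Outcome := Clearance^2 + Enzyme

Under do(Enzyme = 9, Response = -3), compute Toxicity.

23

Setting Enzyme = 9, Response = -3 by intervention discards those variables' equations.
Toxicity = 3Enzyme - Gene - 5  [with Enzyme=9, Gene=-1]  = 23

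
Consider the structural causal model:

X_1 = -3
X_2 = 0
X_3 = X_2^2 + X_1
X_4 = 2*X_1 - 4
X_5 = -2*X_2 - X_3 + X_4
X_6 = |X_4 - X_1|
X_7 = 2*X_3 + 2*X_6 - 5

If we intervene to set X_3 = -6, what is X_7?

The intervention breaks the incoming arrows to X_3: X_3 = X_2^2 + X_1 no longer applies, and X_3 = -6.
X_4 = 2*X_1 - 4  [with X_1=-3]  = -10
X_6 = |X_4 - X_1|  [with X_4=-10, X_1=-3]  = 7
X_7 = 2*X_3 + 2*X_6 - 5  [with X_3=-6, X_6=7]  = -3

-3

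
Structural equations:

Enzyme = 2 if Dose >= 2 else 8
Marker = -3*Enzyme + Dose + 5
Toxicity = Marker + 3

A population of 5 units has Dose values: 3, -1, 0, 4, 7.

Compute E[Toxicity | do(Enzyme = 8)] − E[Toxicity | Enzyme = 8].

Under do(Enzyme=8), Enzyme's equation is replaced by Enzyme=8 for every unit. Per-unit Toxicity: -13, -17, -16, -12, -9. Mean = -13.4.
Conditioning on Enzyme=8 selects the 2 unit(s) with Dose ∈ {-1, 0}. Their Toxicity values: -17, -16. Mean = -16.5.
Difference = -13.4 − (-16.5) = 3.1.

3.1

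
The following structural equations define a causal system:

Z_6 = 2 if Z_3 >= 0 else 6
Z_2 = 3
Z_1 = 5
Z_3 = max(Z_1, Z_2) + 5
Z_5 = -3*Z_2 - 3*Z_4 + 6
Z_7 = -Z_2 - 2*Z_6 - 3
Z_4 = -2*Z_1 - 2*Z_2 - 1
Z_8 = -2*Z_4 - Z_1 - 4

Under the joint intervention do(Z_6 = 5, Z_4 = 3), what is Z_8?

-15

Under do(Z_6 = 5, Z_4 = 3), each intervened variable's structural equation is replaced by its fixed value.
Z_8 = -2*Z_4 - Z_1 - 4  [with Z_4=3, Z_1=5]  = -15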